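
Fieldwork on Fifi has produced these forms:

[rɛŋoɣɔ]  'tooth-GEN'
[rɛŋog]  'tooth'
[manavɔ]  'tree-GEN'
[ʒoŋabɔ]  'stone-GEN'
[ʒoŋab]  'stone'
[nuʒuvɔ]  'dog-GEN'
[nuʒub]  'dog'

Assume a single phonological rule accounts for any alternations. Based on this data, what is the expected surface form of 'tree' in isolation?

[manab]

The stem for 'dog' ends in [v] in [nuʒuvɔ] but [b] in [nuʒub].
If /b/ were underlying and a rule turned it into [v] before the GEN suffix, 'stone' would also alternate; but it has [b] in both [ʒoŋabɔ] and [ʒoŋab].
So /v/ is underlying, and a rule of word-final hardening — voiced fricatives become stops word-finally — gives [b].
From [manavɔ] the stem 'tree' is /manav/; word-finally this yields [manab].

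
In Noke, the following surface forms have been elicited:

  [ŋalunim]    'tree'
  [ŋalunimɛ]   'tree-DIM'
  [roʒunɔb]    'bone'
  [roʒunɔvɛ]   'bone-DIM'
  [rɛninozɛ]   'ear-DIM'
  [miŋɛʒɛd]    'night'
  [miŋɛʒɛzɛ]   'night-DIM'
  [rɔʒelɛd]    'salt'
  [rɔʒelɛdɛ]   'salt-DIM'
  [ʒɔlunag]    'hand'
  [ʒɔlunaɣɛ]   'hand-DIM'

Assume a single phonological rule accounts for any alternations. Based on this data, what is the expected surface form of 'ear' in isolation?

[rɛninod]

The root 'night' surfaces as [miŋɛʒɛd] and [miŋɛʒɛzɛ], with a stem-final [d] ~ [z] alternation.
But 'salt' keeps [d] in both environments ([rɔʒelɛd], [rɔʒelɛdɛ]), so there is no rule changing /d/ to [z] before the DIM suffix.
Therefore /z/ is basic and [d] is derived by word-final hardening (voiced fricatives become stops word-finally).
From [rɛninozɛ] the stem 'ear' is /rɛninoz/; word-finally this yields [rɛninod].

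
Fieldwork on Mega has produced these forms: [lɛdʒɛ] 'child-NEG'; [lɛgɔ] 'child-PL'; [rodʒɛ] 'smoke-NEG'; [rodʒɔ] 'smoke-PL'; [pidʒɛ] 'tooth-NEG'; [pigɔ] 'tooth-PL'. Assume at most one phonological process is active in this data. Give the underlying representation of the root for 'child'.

/lɛg/

The stem for 'child' ends in [dʒ] in [lɛdʒɛ] but [g] in [lɛgɔ].
Compare 'smoke', with invariant [dʒ] in [rodʒɛ] and [rodʒɔ]: an analysis with underlying /dʒ/ and a rule producing [g] before the PL suffix would wrongly predict alternation here too.
The alternation reflects palatalization before a front vowel: /g/ becomes palato-alveolar [dʒ] before a front vowel. /g/ is underlying.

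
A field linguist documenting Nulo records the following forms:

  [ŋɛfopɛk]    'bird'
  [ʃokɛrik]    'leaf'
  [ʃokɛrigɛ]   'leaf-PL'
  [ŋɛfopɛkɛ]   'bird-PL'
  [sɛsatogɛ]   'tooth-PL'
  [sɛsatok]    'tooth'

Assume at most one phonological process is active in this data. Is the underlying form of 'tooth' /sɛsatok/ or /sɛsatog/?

In [sɛsatogɛ] and [sɛsatok] the final segment of 'tooth' alternates: [g] ~ [k].
If /k/ were underlying and a rule turned it into [g] before the PL suffix, 'bird' would also alternate; but it has [k] in both [ŋɛfopɛkɛ] and [ŋɛfopɛk].
The alternation reflects word-final obstruent devoicing: voiced obstruents become voiceless word-finally. /g/ is underlying.

/sɛsatog/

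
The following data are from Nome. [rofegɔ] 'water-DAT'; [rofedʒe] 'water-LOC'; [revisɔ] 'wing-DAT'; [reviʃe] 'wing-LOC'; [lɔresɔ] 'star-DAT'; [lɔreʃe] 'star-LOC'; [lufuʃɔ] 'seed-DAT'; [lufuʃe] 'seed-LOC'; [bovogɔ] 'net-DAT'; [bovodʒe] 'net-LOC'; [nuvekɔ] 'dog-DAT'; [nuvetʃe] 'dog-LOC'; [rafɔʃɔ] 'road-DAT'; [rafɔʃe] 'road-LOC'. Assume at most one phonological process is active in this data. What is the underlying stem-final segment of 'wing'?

'wing' shows [s] ~ [ʃ] at the end of the stem ([revisɔ] vs [reviʃe]).
But 'road' keeps [ʃ] in both environments ([rafɔʃɔ], [rafɔʃe]), so there is no rule changing /ʃ/ to [s] before the DAT suffix.
The alternation reflects palatalization before a front vowel: /k/, /g/ and /s/ become palato-alveolar [tʃ], [dʒ] and [ʃ] before a front vowel. /s/ is underlying.

/s/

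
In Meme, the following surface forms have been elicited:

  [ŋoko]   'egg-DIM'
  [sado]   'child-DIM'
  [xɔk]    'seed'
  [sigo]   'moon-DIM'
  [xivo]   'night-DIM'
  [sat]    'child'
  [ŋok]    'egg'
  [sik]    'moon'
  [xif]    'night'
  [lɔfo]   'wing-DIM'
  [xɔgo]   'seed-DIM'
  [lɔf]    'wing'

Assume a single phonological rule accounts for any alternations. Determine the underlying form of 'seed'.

In [xɔgo] and [xɔk] the final segment of 'seed' alternates: [g] ~ [k].
If /k/ were underlying and a rule turned it into [g] before the DIM suffix, 'egg' would also alternate; but it has [k] in both [ŋoko] and [ŋok].
The underlying segment must be /g/; voiced obstruents become voiceless word-finally, yielding [k] there.
Hence 'seed' is /xɔg/ underlyingly.

/xɔg/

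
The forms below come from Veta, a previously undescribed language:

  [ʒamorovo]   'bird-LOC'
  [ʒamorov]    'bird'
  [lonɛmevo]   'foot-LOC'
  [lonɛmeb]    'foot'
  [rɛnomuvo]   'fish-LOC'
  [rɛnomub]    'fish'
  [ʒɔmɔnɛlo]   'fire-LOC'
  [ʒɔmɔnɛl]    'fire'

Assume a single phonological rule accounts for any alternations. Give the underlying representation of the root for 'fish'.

/rɛnomub/

In [rɛnomuvo] and [rɛnomub] the final segment of 'fish' alternates: [v] ~ [b].
But 'bird' keeps [v] in both environments ([ʒamorovo], [ʒamorov]), so there is no rule changing /v/ to [b] in isolation.
The underlying segment must be /b/; voiced stops become fricatives between vowels, yielding [v] there.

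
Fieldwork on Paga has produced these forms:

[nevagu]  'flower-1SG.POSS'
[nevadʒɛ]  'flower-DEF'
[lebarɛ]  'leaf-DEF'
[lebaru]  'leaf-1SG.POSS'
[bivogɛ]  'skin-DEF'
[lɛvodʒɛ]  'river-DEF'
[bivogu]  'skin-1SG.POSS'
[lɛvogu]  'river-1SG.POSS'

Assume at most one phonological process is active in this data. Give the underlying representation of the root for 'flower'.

/nevadʒ/

The stem for 'flower' ends in [dʒ] in [nevadʒɛ] but [g] in [nevagu].
The stem 'skin' ([bivogɛ], [bivogu]) shows [g] unchanged in both environments, so [g] cannot be basic with [dʒ] derived before the DEF suffix.
Therefore /dʒ/ is basic and [g] is derived by depalatalization (palato-alveolar /dʒ/ becomes [g] when no front vowel follows).
The underlying form of 'flower' is therefore /nevadʒ/.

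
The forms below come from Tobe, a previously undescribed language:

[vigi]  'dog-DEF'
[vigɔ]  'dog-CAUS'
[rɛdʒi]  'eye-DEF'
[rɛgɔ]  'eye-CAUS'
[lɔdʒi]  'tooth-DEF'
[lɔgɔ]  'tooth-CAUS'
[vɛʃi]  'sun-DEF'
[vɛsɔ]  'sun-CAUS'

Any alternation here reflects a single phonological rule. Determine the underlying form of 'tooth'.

/lɔdʒ/

'tooth' shows [dʒ] ~ [g] at the end of the stem ([lɔdʒi] vs [lɔgɔ]).
But 'dog' keeps [g] in both environments ([vigi], [vigɔ]), so there is no rule changing /g/ to [dʒ] before the DEF suffix.
The underlying segment must be /dʒ/; palato-alveolar /dʒ/ and /ʃ/ become [g] and [s] when no front vowel follows, yielding [g] there.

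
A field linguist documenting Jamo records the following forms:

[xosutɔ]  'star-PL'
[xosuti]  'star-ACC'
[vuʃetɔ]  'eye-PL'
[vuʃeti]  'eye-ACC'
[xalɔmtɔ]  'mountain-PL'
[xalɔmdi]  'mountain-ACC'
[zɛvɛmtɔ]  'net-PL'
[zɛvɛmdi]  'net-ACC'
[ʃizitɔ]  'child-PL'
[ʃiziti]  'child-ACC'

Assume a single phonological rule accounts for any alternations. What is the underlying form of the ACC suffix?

/-di/

The ACC suffix surfaces as [-di] and [-ti], depending on the final segment of the stem.
By contrast the PL suffix keeps its initial [t] throughout — that segment must be underlying.
So the underlying form is /-di/, and voiced stops become voiceless after a vowel.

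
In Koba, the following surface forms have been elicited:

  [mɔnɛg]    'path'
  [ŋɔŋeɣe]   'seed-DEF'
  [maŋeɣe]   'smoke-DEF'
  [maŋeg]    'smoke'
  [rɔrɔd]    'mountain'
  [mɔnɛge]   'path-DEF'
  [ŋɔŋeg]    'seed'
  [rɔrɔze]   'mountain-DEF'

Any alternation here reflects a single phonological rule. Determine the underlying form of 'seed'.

The root 'seed' surfaces as [ŋɔŋeg] and [ŋɔŋeɣe], with a stem-final [g] ~ [ɣ] alternation.
Compare 'path', with invariant [g] in [mɔnɛg] and [mɔnɛge]: an analysis with underlying /g/ and a rule producing [ɣ] before the DEF suffix would wrongly predict alternation here too.
The underlying segment must be /ɣ/; voiced fricatives become stops word-finally, yielding [g] there.

/ŋɔŋeɣ/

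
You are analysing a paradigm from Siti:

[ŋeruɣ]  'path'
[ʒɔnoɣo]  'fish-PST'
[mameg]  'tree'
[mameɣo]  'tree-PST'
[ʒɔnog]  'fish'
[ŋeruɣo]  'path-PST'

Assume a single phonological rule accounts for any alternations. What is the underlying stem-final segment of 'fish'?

'fish' shows [g] ~ [ɣ] at the end of the stem ([ʒɔnog] vs [ʒɔnoɣo]).
Compare 'path', with invariant [ɣ] in [ŋeruɣ] and [ŋeruɣo]: an analysis with underlying /ɣ/ and a rule producing [g] in isolation would wrongly predict alternation here too.
The underlying segment must be /g/; voiced stops become fricatives between vowels, yielding [ɣ] there.

/g/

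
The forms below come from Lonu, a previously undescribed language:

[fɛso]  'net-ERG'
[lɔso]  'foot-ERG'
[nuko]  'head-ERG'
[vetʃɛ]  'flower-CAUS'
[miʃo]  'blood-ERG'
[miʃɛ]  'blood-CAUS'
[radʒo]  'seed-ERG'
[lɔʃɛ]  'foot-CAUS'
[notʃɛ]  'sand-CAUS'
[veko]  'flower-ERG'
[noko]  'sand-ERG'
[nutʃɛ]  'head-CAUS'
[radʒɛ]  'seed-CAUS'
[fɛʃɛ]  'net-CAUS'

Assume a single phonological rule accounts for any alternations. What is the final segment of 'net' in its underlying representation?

The stem for 'net' ends in [s] in [fɛso] but [ʃ] in [fɛʃɛ].
But 'blood' keeps [ʃ] in both environments ([miʃo], [miʃɛ]), so there is no rule changing /ʃ/ to [s] before the ERG suffix.
The alternation reflects palatalization before a front vowel: /k/ and /s/ become palato-alveolar [tʃ] and [ʃ] before a front vowel. /s/ is underlying.

/s/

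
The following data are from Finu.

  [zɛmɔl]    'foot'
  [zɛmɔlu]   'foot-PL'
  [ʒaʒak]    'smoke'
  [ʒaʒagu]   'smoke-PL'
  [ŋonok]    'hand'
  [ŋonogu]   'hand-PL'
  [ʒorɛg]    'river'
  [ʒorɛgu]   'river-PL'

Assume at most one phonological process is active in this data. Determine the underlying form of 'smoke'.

/ʒaʒak/

The root 'smoke' surfaces as [ʒaʒak] and [ʒaʒagu], with a stem-final [k] ~ [g] alternation.
But 'river' keeps [g] in both environments ([ʒorɛg], [ʒorɛgu]), so there is no rule changing /g/ to [k] in isolation.
The underlying segment must be /k/; voiceless stops become voiced between vowels, yielding [g] there.
Hence 'smoke' is /ʒaʒak/ underlyingly.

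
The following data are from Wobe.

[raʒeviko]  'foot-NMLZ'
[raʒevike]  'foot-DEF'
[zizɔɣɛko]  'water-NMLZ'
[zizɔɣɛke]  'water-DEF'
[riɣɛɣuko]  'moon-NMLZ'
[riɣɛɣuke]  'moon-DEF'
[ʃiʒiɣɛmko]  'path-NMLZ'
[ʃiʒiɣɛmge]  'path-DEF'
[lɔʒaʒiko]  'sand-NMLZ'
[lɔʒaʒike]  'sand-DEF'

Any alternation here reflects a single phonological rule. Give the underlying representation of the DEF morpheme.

/-ge/

The DEF morpheme has two allomorphs, [-ge] and [-ke].
By contrast the NMLZ suffix keeps its initial [k] throughout — that segment must be underlying.
The DEF suffix is therefore /-ge/ underlyingly, with post-vocalic devoicing: voiced stops become voiceless after a vowel.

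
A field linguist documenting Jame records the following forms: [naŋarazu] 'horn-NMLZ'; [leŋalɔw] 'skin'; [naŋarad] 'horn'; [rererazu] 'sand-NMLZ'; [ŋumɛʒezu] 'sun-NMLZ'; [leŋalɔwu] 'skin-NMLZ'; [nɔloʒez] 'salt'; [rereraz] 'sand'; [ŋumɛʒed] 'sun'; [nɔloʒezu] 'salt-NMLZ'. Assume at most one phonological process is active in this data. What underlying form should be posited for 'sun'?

/ŋumɛʒed/

The root 'sun' surfaces as [ŋumɛʒezu] and [ŋumɛʒed], with a stem-final [z] ~ [d] alternation.
Compare 'sand', with invariant [z] in [rererazu] and [rereraz]: an analysis with underlying /z/ and a rule producing [d] in isolation would wrongly predict alternation here too.
Therefore /d/ is basic and [z] is derived by intervocalic spirantization (voiced stops become fricatives between vowels).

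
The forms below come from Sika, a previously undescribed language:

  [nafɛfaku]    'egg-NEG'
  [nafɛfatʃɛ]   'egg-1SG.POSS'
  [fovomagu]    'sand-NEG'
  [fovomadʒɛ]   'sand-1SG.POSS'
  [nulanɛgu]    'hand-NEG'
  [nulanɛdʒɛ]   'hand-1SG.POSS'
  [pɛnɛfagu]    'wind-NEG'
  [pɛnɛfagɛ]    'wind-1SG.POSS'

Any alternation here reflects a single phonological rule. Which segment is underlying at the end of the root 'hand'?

'hand' shows [g] ~ [dʒ] at the end of the stem ([nulanɛgu] vs [nulanɛdʒɛ]).
The stem 'wind' ([pɛnɛfagu], [pɛnɛfagɛ]) shows [g] unchanged in both environments, so [g] cannot be basic with [dʒ] derived before the 1SG.POSS suffix.
So /dʒ/ is underlying, and a rule of depalatalization — palato-alveolar /tʃ/ and /dʒ/ become [k] and [g] when no front vowel follows — gives [g].

/dʒ/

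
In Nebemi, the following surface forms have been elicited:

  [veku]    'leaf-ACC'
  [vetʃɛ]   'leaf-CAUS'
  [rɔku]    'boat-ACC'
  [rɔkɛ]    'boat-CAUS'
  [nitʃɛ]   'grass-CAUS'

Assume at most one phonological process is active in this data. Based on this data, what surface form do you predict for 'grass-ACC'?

The stem for 'leaf' ends in [k] in [veku] but [tʃ] in [vetʃɛ].
The stem 'boat' ([rɔku], [rɔkɛ]) shows [k] unchanged in both environments, so [k] cannot be basic with [tʃ] derived before the CAUS suffix.
The underlying segment must be /tʃ/; palato-alveolar /tʃ/ becomes [k] when no front vowel follows, yielding [k] there.
From [nitʃɛ] the stem 'grass' is /nitʃ/; when no front vowel follows this yields [niku].

[niku]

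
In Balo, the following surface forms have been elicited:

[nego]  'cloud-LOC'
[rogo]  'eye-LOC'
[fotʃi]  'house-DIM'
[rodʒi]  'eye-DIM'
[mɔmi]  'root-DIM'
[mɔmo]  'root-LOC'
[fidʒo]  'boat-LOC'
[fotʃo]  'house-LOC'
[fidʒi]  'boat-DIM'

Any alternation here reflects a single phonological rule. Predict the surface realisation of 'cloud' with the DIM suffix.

The stem for 'eye' ends in [dʒ] in [rodʒi] but [g] in [rogo].
If /dʒ/ were underlying and a rule turned it into [g] before the LOC suffix, 'boat' would also alternate; but it has [dʒ] in both [fidʒi] and [fidʒo].
The underlying segment must be /g/; /g/ becomes palato-alveolar [dʒ] before a front vowel, yielding [dʒ] there.
The one attested form of 'cloud', [nego], shows underlying /neg/. Applying the same rule before a front vowel gives [nedʒi].

[nedʒi]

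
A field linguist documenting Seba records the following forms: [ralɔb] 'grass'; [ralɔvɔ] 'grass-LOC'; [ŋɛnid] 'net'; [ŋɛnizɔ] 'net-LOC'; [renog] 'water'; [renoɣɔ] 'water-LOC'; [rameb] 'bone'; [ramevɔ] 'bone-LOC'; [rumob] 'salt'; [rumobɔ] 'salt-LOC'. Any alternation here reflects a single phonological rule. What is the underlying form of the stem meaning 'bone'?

'bone' shows [b] ~ [v] at the end of the stem ([rameb] vs [ramevɔ]).
If /b/ were underlying and a rule turned it into [v] before the LOC suffix, 'salt' would also alternate; but it has [b] in both [rumob] and [rumobɔ].
Therefore /v/ is basic and [b] is derived by word-final hardening (voiced fricatives become stops word-finally).
The underlying form of 'bone' is therefore /ramev/.

/ramev/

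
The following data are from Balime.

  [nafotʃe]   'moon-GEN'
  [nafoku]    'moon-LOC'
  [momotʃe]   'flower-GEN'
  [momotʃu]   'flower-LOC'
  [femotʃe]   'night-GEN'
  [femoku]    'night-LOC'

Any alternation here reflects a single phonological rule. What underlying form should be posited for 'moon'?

In [nafotʃe] and [nafoku] the final segment of 'moon' alternates: [tʃ] ~ [k].
If /tʃ/ were underlying and a rule turned it into [k] before the LOC suffix, 'flower' would also alternate; but it has [tʃ] in both [momotʃe] and [momotʃu].
The alternation reflects palatalization before a front vowel: /k/ becomes palato-alveolar [tʃ] before a front vowel. /k/ is underlying.

/nafok/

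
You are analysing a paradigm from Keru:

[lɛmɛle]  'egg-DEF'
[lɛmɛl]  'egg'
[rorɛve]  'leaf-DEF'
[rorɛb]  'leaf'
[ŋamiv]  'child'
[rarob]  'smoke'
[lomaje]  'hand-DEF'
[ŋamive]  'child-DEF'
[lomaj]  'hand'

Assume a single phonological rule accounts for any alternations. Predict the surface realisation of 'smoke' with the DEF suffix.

[rarove]

In [rorɛve] and [rorɛb] the final segment of 'leaf' alternates: [v] ~ [b].
But 'child' keeps [v] in both environments ([ŋamive], [ŋamiv]), so there is no rule changing /v/ to [b] in isolation.
Therefore /b/ is basic and [v] is derived by intervocalic spirantization (voiced stops become fricatives between vowels).
From [rarob] the stem 'smoke' is /rarob/; between vowels this yields [rarove].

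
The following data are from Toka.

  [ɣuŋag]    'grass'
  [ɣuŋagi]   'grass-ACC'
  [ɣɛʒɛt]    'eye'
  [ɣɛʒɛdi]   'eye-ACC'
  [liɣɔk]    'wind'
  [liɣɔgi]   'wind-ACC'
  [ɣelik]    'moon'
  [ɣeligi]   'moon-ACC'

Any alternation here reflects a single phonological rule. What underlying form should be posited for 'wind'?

In [liɣɔk] and [liɣɔgi] the final segment of 'wind' alternates: [k] ~ [g].
But 'grass' keeps [g] in both environments ([ɣuŋag], [ɣuŋagi]), so there is no rule changing /g/ to [k] in isolation.
So /k/ is underlying, and a rule of intervocalic voicing — voiceless stops become voiced between vowels — gives [g].

/liɣɔk/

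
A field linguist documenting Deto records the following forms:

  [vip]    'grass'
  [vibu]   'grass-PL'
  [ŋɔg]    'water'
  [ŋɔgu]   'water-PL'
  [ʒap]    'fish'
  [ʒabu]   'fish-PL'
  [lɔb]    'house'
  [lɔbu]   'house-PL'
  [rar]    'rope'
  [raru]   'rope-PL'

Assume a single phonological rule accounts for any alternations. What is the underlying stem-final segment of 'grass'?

The stem for 'grass' ends in [p] in [vip] but [b] in [vibu].
The stem 'house' ([lɔb], [lɔbu]) shows [b] unchanged in both environments, so [b] cannot be basic with [p] derived in isolation.
So /p/ is underlying, and a rule of intervocalic voicing — voiceless stops become voiced between vowels — gives [b].

/p/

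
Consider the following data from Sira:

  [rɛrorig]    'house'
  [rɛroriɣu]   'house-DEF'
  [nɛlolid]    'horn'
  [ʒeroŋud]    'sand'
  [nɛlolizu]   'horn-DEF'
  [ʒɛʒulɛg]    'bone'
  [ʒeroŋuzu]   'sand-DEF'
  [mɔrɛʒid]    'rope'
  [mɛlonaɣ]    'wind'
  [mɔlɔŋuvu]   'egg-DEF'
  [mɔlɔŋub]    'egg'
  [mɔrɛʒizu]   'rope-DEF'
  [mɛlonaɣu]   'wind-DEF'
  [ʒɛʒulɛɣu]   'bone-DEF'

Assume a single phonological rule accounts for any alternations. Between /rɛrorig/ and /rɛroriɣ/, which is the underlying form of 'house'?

'house' shows [g] ~ [ɣ] at the end of the stem ([rɛrorig] vs [rɛroriɣu]).
But 'wind' keeps [ɣ] in both environments ([mɛlonaɣ], [mɛlonaɣu]), so there is no rule changing /ɣ/ to [g] in isolation.
So /g/ is underlying, and a rule of intervocalic spirantization — voiced stops become fricatives between vowels — gives [ɣ].

/rɛrorig/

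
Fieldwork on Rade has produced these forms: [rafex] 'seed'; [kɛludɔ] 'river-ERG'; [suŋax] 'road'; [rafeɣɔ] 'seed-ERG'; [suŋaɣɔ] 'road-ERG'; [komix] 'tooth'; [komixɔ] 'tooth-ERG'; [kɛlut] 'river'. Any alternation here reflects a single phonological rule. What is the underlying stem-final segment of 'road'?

/ɣ/

In [suŋax] and [suŋaɣɔ] the final segment of 'road' alternates: [x] ~ [ɣ].
Compare 'tooth', with invariant [x] in [komix] and [komixɔ]: an analysis with underlying /x/ and a rule producing [ɣ] before the ERG suffix would wrongly predict alternation here too.
So /ɣ/ is underlying, and a rule of word-final obstruent devoicing — voiced obstruents become voiceless word-finally — gives [x].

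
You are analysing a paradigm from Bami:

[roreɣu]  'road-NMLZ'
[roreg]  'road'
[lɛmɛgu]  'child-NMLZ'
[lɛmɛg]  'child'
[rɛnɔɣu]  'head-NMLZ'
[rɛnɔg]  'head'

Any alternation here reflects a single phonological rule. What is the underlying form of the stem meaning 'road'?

'road' shows [ɣ] ~ [g] at the end of the stem ([roreɣu] vs [roreg]).
But 'child' keeps [g] in both environments ([lɛmɛgu], [lɛmɛg]), so there is no rule changing /g/ to [ɣ] before the NMLZ suffix.
The alternation reflects word-final hardening: voiced fricatives become stops word-finally. /ɣ/ is underlying.
Hence 'road' is /roreɣ/ underlyingly.

/roreɣ/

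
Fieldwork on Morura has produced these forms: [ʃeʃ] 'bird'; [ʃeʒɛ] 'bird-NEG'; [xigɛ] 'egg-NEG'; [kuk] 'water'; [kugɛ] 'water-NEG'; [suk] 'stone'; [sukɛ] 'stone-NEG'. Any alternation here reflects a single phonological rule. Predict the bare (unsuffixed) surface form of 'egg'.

[xik]

The root 'water' surfaces as [kuk] and [kugɛ], with a stem-final [k] ~ [g] alternation.
Compare 'stone', with invariant [k] in [suk] and [sukɛ]: an analysis with underlying /k/ and a rule producing [g] before the NEG suffix would wrongly predict alternation here too.
So /g/ is underlying, and a rule of word-final obstruent devoicing — voiced obstruents become voiceless word-finally — gives [k].
From [xigɛ] the stem 'egg' is /xig/; word-finally this yields [xik].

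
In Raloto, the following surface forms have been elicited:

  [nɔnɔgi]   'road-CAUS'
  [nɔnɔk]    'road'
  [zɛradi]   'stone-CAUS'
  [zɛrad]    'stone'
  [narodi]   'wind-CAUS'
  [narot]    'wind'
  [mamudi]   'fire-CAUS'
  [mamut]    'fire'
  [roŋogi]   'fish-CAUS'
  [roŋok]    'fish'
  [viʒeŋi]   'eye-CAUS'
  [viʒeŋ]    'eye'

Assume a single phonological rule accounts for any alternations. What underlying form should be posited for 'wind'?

The root 'wind' surfaces as [narodi] and [narot], with a stem-final [d] ~ [t] alternation.
If /d/ were underlying and a rule turned it into [t] in isolation, 'stone' would also alternate; but it has [d] in both [zɛradi] and [zɛrad].
Therefore /t/ is basic and [d] is derived by intervocalic voicing (voiceless stops become voiced between vowels).
The underlying form of 'wind' is therefore /narot/.

/narot/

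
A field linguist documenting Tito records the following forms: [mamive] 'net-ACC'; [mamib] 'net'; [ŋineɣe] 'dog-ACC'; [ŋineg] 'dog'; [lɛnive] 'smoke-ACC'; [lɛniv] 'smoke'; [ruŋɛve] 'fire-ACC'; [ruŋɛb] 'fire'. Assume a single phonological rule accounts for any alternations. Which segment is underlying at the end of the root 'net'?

In [mamive] and [mamib] the final segment of 'net' alternates: [v] ~ [b].
The stem 'smoke' ([lɛnive], [lɛniv]) shows [v] unchanged in both environments, so [v] cannot be basic with [b] derived in isolation.
The alternation reflects intervocalic spirantization: voiced stops become fricatives between vowels. /b/ is underlying.

/b/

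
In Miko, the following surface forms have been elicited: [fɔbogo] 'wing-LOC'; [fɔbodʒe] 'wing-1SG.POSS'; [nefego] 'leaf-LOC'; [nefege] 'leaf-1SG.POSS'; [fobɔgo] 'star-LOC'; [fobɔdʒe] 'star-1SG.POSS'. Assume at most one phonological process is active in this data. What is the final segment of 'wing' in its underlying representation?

In [fɔbogo] and [fɔbodʒe] the final segment of 'wing' alternates: [g] ~ [dʒ].
The stem 'leaf' ([nefego], [nefege]) shows [g] unchanged in both environments, so [g] cannot be basic with [dʒ] derived before the 1SG.POSS suffix.
Therefore /dʒ/ is basic and [g] is derived by depalatalization (palato-alveolar /dʒ/ becomes [g] when no front vowel follows).

/dʒ/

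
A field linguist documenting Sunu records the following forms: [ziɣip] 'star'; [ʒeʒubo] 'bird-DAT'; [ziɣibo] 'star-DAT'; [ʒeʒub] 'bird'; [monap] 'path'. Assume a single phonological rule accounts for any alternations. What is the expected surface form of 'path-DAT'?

[monabo]

The root 'star' surfaces as [ziɣibo] and [ziɣip], with a stem-final [b] ~ [p] alternation.
The stem 'bird' ([ʒeʒubo], [ʒeʒub]) shows [b] unchanged in both environments, so [b] cannot be basic with [p] derived in isolation.
So /p/ is underlying, and a rule of intervocalic voicing — voiceless stops become voiced between vowels — gives [b].
From [monap] the stem 'path' is /monap/; between vowels this yields [monabo].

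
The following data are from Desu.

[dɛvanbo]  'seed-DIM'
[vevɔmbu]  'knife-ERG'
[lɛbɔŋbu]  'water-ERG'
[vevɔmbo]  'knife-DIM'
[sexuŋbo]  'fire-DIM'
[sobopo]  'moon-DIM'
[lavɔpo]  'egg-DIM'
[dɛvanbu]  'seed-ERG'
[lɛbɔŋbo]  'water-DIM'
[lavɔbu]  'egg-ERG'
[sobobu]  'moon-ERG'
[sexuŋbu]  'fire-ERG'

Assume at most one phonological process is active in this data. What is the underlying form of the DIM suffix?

The DIM suffix surfaces as [-bo] and [-po], depending on the final segment of the stem.
By contrast the ERG suffix keeps its initial [b] throughout — that segment must be underlying.
The DIM suffix is therefore /-po/ underlyingly, with post-nasal voicing: voiceless stops become voiced after a nasal.

/-po/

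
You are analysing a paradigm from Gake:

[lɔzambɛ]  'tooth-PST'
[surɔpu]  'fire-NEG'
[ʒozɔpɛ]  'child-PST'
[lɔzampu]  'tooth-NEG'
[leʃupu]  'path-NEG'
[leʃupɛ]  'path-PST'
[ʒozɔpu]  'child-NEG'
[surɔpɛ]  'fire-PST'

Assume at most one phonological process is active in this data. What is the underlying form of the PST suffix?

The PST suffix surfaces as [-bɛ] and [-pɛ], depending on the final segment of the stem.
By contrast the NEG suffix keeps its initial [p] throughout — that segment must be underlying.
The PST suffix is therefore /-bɛ/ underlyingly, with post-vocalic devoicing: voiced stops become voiceless after a vowel.

/-bɛ/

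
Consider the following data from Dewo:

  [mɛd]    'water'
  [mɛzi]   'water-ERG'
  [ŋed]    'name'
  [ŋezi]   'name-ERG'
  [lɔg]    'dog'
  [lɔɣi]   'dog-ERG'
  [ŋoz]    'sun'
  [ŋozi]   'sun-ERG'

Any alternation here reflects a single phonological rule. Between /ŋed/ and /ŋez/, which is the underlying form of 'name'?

'name' shows [d] ~ [z] at the end of the stem ([ŋed] vs [ŋezi]).
Compare 'sun', with invariant [z] in [ŋoz] and [ŋozi]: an analysis with underlying /z/ and a rule producing [d] in isolation would wrongly predict alternation here too.
So /d/ is underlying, and a rule of intervocalic spirantization — voiced stops become fricatives between vowels — gives [z].

/ŋed/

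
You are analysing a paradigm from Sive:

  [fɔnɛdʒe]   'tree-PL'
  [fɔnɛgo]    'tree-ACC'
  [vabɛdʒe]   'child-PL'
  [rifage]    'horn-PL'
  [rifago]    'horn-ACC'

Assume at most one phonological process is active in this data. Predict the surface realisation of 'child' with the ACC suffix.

'tree' shows [dʒ] ~ [g] at the end of the stem ([fɔnɛdʒe] vs [fɔnɛgo]).
Compare 'horn', with invariant [g] in [rifage] and [rifago]: an analysis with underlying /g/ and a rule producing [dʒ] before the PL suffix would wrongly predict alternation here too.
The alternation reflects depalatalization: palato-alveolar /dʒ/ becomes [g] when no front vowel follows. /dʒ/ is underlying.
The one attested form of 'child', [vabɛdʒe], shows underlying /vabɛdʒ/. Applying the same rule when no front vowel follows gives [vabɛgo].

[vabɛgo]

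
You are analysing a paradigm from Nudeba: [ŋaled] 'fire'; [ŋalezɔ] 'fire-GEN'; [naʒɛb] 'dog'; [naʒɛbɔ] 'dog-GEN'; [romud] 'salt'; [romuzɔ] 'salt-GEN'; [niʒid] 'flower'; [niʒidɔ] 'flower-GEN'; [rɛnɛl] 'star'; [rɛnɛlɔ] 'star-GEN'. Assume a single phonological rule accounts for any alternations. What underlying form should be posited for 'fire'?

/ŋalez/

In [ŋaled] and [ŋalezɔ] the final segment of 'fire' alternates: [d] ~ [z].
But 'flower' keeps [d] in both environments ([niʒid], [niʒidɔ]), so there is no rule changing /d/ to [z] before the GEN suffix.
The alternation reflects word-final hardening: voiced fricatives become stops word-finally. /z/ is underlying.
So 'fire' = /ŋalez/.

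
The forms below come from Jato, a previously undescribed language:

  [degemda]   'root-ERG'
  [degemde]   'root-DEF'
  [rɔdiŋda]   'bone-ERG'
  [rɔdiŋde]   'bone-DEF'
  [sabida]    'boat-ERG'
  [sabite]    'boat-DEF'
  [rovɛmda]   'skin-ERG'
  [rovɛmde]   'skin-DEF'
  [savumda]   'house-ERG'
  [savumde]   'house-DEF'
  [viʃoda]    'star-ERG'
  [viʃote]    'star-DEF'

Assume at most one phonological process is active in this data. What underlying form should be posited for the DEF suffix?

The DEF morpheme has two allomorphs, [-de] and [-te].
The ERG suffix, which begins with [d], is invariant after every stem; so [d] is not altered by any rule here.
The DEF suffix is therefore /-te/ underlyingly, with post-nasal voicing: voiceless stops become voiced after a nasal.

/-te/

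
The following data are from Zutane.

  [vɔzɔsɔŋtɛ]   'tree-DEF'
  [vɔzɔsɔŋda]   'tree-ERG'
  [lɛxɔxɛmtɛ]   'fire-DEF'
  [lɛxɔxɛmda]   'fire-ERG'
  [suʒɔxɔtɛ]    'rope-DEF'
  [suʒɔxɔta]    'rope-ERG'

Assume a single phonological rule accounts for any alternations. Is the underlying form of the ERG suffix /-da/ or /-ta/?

The ERG suffix surfaces as [-da] and [-ta], depending on the final segment of the stem.
The DEF suffix, which begins with [t], is invariant after every stem; so [t] is not altered by any rule here.
So the underlying form is /-da/, and voiced stops become voiceless after a vowel.

/-da/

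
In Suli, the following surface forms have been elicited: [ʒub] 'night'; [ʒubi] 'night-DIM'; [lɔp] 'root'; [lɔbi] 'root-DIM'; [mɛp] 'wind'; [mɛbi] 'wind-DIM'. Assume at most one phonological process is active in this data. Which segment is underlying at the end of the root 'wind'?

/p/

The root 'wind' surfaces as [mɛp] and [mɛbi], with a stem-final [p] ~ [b] alternation.
Compare 'night', with invariant [b] in [ʒub] and [ʒubi]: an analysis with underlying /b/ and a rule producing [p] in isolation would wrongly predict alternation here too.
The alternation reflects intervocalic voicing: voiceless stops become voiced between vowels. /p/ is underlying.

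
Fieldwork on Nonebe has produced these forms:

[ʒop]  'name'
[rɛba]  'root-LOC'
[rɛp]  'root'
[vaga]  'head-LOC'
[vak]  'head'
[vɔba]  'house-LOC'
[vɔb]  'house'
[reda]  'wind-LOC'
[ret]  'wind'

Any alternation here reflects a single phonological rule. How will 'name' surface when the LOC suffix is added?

[ʒoba]

'root' shows [b] ~ [p] at the end of the stem ([rɛba] vs [rɛp]).
But 'house' keeps [b] in both environments ([vɔba], [vɔb]), so there is no rule changing /b/ to [p] in isolation.
The underlying segment must be /p/; voiceless stops become voiced between vowels, yielding [b] there.
The one attested form of 'name', [ʒop], shows underlying /ʒop/. Applying the same rule between vowels gives [ʒoba].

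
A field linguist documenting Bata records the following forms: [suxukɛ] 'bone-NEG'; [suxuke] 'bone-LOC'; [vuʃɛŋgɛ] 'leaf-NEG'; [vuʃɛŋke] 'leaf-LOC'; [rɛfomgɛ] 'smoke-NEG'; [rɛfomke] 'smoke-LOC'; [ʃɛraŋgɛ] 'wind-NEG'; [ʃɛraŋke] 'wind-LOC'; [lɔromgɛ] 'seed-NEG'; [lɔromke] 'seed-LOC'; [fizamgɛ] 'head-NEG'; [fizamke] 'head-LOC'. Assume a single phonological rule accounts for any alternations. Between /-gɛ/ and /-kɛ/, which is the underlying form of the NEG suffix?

The NEG suffix surfaces as [-gɛ] and [-kɛ], depending on the final segment of the stem.
The LOC suffix, which begins with [k], is invariant after every stem; so [k] is not altered by any rule here.
The NEG suffix is therefore /-gɛ/ underlyingly, with post-vocalic devoicing: voiced stops become voiceless after a vowel.

/-gɛ/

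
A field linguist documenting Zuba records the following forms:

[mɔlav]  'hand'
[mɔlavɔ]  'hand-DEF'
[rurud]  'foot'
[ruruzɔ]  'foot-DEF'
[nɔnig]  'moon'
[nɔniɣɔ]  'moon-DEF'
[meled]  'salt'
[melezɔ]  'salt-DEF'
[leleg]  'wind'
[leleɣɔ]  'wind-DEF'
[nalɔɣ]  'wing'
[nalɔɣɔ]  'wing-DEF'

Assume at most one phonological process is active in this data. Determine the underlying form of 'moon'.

The root 'moon' surfaces as [nɔnig] and [nɔniɣɔ], with a stem-final [g] ~ [ɣ] alternation.
If /ɣ/ were underlying and a rule turned it into [g] in isolation, 'wing' would also alternate; but it has [ɣ] in both [nalɔɣ] and [nalɔɣɔ].
Therefore /g/ is basic and [ɣ] is derived by intervocalic spirantization (voiced stops become fricatives between vowels).

/nɔnig/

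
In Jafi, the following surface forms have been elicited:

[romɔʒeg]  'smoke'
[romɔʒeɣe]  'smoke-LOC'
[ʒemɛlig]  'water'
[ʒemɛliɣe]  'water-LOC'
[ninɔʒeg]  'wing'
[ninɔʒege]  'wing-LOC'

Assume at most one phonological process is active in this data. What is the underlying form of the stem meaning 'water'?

/ʒemɛliɣ/

The stem for 'water' ends in [g] in [ʒemɛlig] but [ɣ] in [ʒemɛliɣe].
But 'wing' keeps [g] in both environments ([ninɔʒeg], [ninɔʒege]), so there is no rule changing /g/ to [ɣ] before the LOC suffix.
The underlying segment must be /ɣ/; voiced fricatives become stops word-finally, yielding [g] there.
So 'water' = /ʒemɛliɣ/.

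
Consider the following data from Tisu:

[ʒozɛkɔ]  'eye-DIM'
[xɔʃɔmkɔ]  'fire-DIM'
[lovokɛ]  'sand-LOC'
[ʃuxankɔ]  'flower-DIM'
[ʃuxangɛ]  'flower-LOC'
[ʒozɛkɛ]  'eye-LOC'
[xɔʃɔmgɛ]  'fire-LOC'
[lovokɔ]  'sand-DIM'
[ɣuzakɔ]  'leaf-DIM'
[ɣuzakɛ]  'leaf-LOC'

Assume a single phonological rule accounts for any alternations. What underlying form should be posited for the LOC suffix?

The LOC morpheme has two allomorphs, [-gɛ] and [-kɛ].
The DIM suffix, which begins with [k], is invariant after every stem; so [k] is not altered by any rule here.
The LOC suffix is therefore /-gɛ/ underlyingly, with post-vocalic devoicing: voiced stops become voiceless after a vowel.

/-gɛ/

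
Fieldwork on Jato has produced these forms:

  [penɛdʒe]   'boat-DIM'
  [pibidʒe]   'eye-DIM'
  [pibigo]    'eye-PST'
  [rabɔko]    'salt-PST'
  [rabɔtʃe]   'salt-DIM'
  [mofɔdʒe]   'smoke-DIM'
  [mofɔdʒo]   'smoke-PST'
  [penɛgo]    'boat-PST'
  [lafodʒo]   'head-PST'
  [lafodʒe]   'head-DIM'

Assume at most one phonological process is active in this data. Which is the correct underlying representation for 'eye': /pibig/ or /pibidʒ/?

The root 'eye' surfaces as [pibigo] and [pibidʒe], with a stem-final [g] ~ [dʒ] alternation.
But 'smoke' keeps [dʒ] in both environments ([mofɔdʒo], [mofɔdʒe]), so there is no rule changing /dʒ/ to [g] before the PST suffix.
The underlying segment must be /g/; /k/ and /g/ become palato-alveolar [tʃ] and [dʒ] before a front vowel, yielding [dʒ] there.

/pibig/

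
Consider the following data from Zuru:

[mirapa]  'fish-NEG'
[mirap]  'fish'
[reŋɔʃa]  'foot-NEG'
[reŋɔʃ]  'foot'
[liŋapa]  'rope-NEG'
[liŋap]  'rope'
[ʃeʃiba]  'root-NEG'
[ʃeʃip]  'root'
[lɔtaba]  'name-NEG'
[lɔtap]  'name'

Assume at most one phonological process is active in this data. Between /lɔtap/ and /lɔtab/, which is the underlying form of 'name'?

'name' shows [b] ~ [p] at the end of the stem ([lɔtaba] vs [lɔtap]).
But 'fish' keeps [p] in both environments ([mirapa], [mirap]), so there is no rule changing /p/ to [b] before the NEG suffix.
Therefore /b/ is basic and [p] is derived by word-final obstruent devoicing (voiced obstruents become voiceless word-finally).

/lɔtab/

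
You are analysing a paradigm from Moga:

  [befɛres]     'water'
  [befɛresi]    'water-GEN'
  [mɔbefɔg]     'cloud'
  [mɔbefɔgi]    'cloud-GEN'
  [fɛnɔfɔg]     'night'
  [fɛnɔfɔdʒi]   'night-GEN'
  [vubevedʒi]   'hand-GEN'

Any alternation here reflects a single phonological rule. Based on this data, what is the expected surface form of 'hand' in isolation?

In [fɛnɔfɔg] and [fɛnɔfɔdʒi] the final segment of 'night' alternates: [g] ~ [dʒ].
The stem 'cloud' ([mɔbefɔg], [mɔbefɔgi]) shows [g] unchanged in both environments, so [g] cannot be basic with [dʒ] derived before the GEN suffix.
So /dʒ/ is underlying, and a rule of depalatalization — palato-alveolar /dʒ/ becomes [g] when no front vowel follows — gives [g].
The one attested form of 'hand', [vubevedʒi], shows underlying /vubevedʒ/. Applying the same rule when no front vowel follows gives [vubeveg].

[vubeveg]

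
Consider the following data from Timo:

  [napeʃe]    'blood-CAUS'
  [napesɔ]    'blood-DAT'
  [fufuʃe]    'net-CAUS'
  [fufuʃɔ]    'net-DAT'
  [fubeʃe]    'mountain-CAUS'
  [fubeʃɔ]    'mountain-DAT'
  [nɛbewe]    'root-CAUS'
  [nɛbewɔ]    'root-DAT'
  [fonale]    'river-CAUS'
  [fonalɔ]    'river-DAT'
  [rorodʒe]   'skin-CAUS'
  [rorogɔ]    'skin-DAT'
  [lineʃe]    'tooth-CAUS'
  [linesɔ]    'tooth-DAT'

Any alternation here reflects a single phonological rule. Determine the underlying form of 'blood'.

The stem for 'blood' ends in [ʃ] in [napeʃe] but [s] in [napesɔ].
Compare 'net', with invariant [ʃ] in [fufuʃe] and [fufuʃɔ]: an analysis with underlying /ʃ/ and a rule producing [s] before the DAT suffix would wrongly predict alternation here too.
So /s/ is underlying, and a rule of palatalization before a front vowel — /g/ and /s/ become palato-alveolar [dʒ] and [ʃ] before a front vowel — gives [ʃ].
The underlying form of 'blood' is therefore /napes/.

/napes/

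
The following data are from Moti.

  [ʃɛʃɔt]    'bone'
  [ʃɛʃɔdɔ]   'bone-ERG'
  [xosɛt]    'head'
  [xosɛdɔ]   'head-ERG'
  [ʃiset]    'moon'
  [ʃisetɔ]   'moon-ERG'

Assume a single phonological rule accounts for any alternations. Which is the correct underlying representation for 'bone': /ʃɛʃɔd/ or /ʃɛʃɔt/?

/ʃɛʃɔd/

The stem for 'bone' ends in [t] in [ʃɛʃɔt] but [d] in [ʃɛʃɔdɔ].
But 'moon' keeps [t] in both environments ([ʃiset], [ʃisetɔ]), so there is no rule changing /t/ to [d] before the ERG suffix.
So /d/ is underlying, and a rule of word-final obstruent devoicing — voiced obstruents become voiceless word-finally — gives [t].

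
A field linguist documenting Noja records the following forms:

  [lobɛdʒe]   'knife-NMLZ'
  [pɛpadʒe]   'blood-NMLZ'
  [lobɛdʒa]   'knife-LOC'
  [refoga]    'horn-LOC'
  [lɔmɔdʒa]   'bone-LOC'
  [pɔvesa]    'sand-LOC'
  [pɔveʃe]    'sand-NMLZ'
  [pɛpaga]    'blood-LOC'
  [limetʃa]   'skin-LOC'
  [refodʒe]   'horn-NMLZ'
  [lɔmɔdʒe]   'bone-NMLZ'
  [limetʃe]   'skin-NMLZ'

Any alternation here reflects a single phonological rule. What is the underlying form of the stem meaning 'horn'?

'horn' shows [g] ~ [dʒ] at the end of the stem ([refoga] vs [refodʒe]).
The stem 'knife' ([lobɛdʒa], [lobɛdʒe]) shows [dʒ] unchanged in both environments, so [dʒ] cannot be basic with [g] derived before the LOC suffix.
So /g/ is underlying, and a rule of palatalization before a front vowel — /g/ and /s/ become palato-alveolar [dʒ] and [ʃ] before a front vowel — gives [dʒ].

/refog/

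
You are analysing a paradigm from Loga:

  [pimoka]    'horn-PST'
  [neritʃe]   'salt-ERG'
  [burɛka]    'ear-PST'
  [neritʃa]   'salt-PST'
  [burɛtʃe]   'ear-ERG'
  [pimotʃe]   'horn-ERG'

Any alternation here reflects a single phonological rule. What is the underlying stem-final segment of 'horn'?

/k/

The stem for 'horn' ends in [k] in [pimoka] but [tʃ] in [pimotʃe].
But 'salt' keeps [tʃ] in both environments ([neritʃa], [neritʃe]), so there is no rule changing /tʃ/ to [k] before the PST suffix.
The underlying segment must be /k/; /k/ becomes palato-alveolar [tʃ] before a front vowel, yielding [tʃ] there.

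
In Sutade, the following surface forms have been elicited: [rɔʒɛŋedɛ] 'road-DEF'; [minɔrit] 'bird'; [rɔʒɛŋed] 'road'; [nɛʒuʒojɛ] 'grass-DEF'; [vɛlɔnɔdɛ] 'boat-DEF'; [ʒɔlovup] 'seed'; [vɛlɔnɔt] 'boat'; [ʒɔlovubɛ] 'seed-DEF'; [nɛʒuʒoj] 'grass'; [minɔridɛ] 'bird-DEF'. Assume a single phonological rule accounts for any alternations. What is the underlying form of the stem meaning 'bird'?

/minɔrit/

The root 'bird' surfaces as [minɔrit] and [minɔridɛ], with a stem-final [t] ~ [d] alternation.
But 'road' keeps [d] in both environments ([rɔʒɛŋed], [rɔʒɛŋedɛ]), so there is no rule changing /d/ to [t] in isolation.
Therefore /t/ is basic and [d] is derived by intervocalic voicing (voiceless stops become voiced between vowels).
Hence 'bird' is /minɔrit/ underlyingly.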